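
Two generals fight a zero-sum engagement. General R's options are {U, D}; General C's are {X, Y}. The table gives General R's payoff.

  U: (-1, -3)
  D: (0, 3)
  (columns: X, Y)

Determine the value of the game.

0

Row minima: U → -3, D → 0; maximin = 0.
Column maxima: X → 0, Y → 3; minimax = 0.
Since maximin = minimax = 0, there is a saddle point and the value is 0.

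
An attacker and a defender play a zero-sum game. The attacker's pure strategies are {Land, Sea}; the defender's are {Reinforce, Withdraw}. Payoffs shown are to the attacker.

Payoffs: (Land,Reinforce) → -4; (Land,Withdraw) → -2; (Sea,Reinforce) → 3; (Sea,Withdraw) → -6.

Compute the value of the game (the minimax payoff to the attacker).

Row minima: Land → -4, Sea → -6; maximin = -4.
Column maxima: Reinforce → 3, Withdraw → -2; minimax = -2.
-4 ≠ -2, so there is no saddle point; optimal play is mixed.
Let the attacker play Land with probability p. Expected payoff against Reinforce: (-4)p + 3(1−p) = −7p + 3; against Withdraw: (-2)p + (-6)(1−p) = 4p − 6.
Setting these equal: −7p + 3 = 4p − 6 ⇒ −11p = -9 ⇒ p = 9/11, and the value is (-7)·(9/11) + 3 = -30/11.
For the defender: with q = P(Reinforce), equating Land's and Sea's payoffs gives −2q − 2 = 9q − 6 ⇒ q = 4/11.

-30/11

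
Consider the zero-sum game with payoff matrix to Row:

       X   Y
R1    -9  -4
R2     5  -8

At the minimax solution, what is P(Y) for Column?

Row minima: R1 → -9, R2 → -8; maximin = -8.
Column maxima: X → 5, Y → -4; minimax = -4.
-8 ≠ -4, so there is no saddle point; optimal play is mixed.
Let Row play R1 with probability p. Expected payoff against X: (-9)p + 5(1−p) = −14p + 5; against Y: (-4)p + (-8)(1−p) = 4p − 8.
Setting these equal: −14p + 5 = 4p − 8 ⇒ −18p = -13 ⇒ p = 13/18, and the value is (-14)·(13/18) + 5 = -46/9.
For Column: with q = P(X), equating R1's and R2's payoffs gives −5q − 4 = 13q − 8 ⇒ q = 2/9.

7/9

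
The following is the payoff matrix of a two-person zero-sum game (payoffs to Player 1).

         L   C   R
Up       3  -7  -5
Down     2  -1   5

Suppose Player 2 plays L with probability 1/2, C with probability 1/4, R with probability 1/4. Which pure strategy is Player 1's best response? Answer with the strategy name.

Down

Expected payoff of Up: (1/2)·3 + (1/4)·(-7) + (1/4)·(-5) = -3/2.
Expected payoff of Down: (1/2)·2 + (1/4)·(-1) + (1/4)·5 = 2.
The largest is 2, so Player 1's best response is Down.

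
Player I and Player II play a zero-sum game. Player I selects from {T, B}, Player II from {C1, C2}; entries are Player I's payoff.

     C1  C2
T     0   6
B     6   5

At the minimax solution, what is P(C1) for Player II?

1/7

Row minima: T → 0, B → 5; maximin = 5.
Column maxima: C1 → 6, C2 → 6; minimax = 6.
5 ≠ 6, so there is no saddle point; optimal play is mixed.
Let Player I play T with probability p. Expected payoff against C1: 0p + 6(1−p) = −6p + 6; against C2: 6p + 5(1−p) = p + 5.
Setting these equal: −6p + 6 = p + 5 ⇒ −7p = -1 ⇒ p = 1/7, and the value is (-6)·(1/7) + 6 = 36/7.
For Player II: with q = P(C1), equating T's and B's payoffs gives −6q + 6 = q + 5 ⇒ q = 1/7.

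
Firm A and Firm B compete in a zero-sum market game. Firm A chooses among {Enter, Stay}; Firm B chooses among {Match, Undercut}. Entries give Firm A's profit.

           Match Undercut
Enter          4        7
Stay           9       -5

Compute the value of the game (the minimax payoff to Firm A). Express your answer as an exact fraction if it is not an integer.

83/17

Row minima: Enter → 4, Stay → -5; maximin = 4.
Column maxima: Match → 9, Undercut → 7; minimax = 7.
4 ≠ 7, so there is no saddle point; optimal play is mixed.
Let Firm A play Enter with probability p. Expected payoff against Match: 4p + 9(1−p) = −5p + 9; against Undercut: 7p + (-5)(1−p) = 12p − 5.
Setting these equal: −5p + 9 = 12p − 5 ⇒ −17p = -14 ⇒ p = 14/17, and the value is (-5)·(14/17) + 9 = 83/17.
For Firm B: with q = P(Match), equating Enter's and Stay's payoffs gives −3q + 7 = 14q − 5 ⇒ q = 12/17.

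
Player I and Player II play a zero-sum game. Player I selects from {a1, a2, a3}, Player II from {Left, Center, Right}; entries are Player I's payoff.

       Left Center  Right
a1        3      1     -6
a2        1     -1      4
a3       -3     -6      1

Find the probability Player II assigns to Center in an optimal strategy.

Row minima: a1 → -6, a2 → -1, a3 → -6; maximin = -1.
Column maxima: Left → 3, Center → 1, Right → 4; minimax = 1.
-1 ≠ 1, so there is no saddle point; optimal play is mixed.
a3 is strictly dominated by a2, so Player I never plays it.
Left is strictly dominated by Center (it gives Player I strictly more in every row), so Player II never plays it.
On the remaining 2×2 (a1, a2 vs Center, Right):
Let Player I play a1 with probability p. Expected payoff against Center: 1p + (-1)(1−p) = 2p − 1; against Right: (-6)p + 4(1−p) = −10p + 4.
Setting these equal: 2p − 1 = −10p + 4 ⇒ 12p = 5 ⇒ p = 5/12, and the value is (2)·(5/12) − 1 = -1/6.
For Player II: with q = P(Center), equating a1's and a2's payoffs gives 7q − 6 = −5q + 4 ⇒ q = 5/6.

5/6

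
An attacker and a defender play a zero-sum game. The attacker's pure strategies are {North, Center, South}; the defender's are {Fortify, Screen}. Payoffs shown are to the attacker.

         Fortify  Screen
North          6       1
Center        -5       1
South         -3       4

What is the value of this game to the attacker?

9/4

Row minima: North → 1, Center → -5, South → -3; maximin = 1.
Column maxima: Fortify → 6, Screen → 4; minimax = 4.
1 ≠ 4, so there is no saddle point; optimal play is mixed.
Center is strictly dominated by South, so the attacker never plays it.
On the remaining 2×2 (North, South vs Fortify, Screen):
Let the attacker play North with probability p. Expected payoff against Fortify: 6p + (-3)(1−p) = 9p − 3; against Screen: 1p + 4(1−p) = −3p + 4.
Setting these equal: 9p − 3 = −3p + 4 ⇒ 12p = 7 ⇒ p = 7/12, and the value is (9)·(7/12) − 3 = 9/4.
For the defender: with q = P(Fortify), equating North's and South's payoffs gives 5q + 1 = −7q + 4 ⇒ q = 1/4.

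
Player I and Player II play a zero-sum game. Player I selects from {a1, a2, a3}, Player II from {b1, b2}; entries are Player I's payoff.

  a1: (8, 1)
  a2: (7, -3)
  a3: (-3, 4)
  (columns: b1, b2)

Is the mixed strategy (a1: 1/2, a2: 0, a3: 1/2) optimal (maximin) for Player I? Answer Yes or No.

Yes

Against b1 this mix gives (1/2)·8 + (1/2)·(-3) = 5/2.
Against b2 this mix gives (1/2)·1 + (1/2)·4 = 5/2.
All of Player II's active replies (b1, b2) yield 5/2, and no column does worse for Player I. The mix makes Player II indifferent and guarantees 5/2, so it is optimal.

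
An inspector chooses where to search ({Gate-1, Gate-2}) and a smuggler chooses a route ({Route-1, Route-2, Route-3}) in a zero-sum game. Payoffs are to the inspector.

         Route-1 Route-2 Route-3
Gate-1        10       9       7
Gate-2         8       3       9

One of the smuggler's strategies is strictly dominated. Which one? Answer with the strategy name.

Route-1

Route-2 holds the inspector's payoff strictly below Route-1 in every row: 9 < 10, 3 < 8.
So Route-1 is strictly dominated for the smuggler.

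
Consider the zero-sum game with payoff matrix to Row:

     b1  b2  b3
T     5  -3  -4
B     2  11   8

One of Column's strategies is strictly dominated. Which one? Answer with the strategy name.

b3 holds Row's payoff strictly below b2 in every row: -4 < -3, 8 < 11.
So b2 is strictly dominated for Column.

b2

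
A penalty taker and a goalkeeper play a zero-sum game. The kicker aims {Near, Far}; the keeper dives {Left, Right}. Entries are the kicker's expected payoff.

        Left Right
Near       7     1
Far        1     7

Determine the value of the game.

4

Row minima: Near → 1, Far → 1; maximin = 1.
Column maxima: Left → 7, Right → 7; minimax = 7.
1 ≠ 7, so there is no saddle point; optimal play is mixed.
Let the kicker play Near with probability p. Expected payoff against Left: 7p + 1(1−p) = 6p + 1; against Right: 1p + 7(1−p) = −6p + 7.
Setting these equal: 6p + 1 = −6p + 7 ⇒ 12p = 6 ⇒ p = 1/2, and the value is (6)·(1/2) + 1 = 4.
For the keeper: with q = P(Left), equating Near's and Far's payoffs gives 6q + 1 = −6q + 7 ⇒ q = 1/2.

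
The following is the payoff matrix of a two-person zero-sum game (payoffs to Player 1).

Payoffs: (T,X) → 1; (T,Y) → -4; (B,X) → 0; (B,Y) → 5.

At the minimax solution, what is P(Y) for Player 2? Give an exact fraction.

1/10

Row minima: T → -4, B → 0; maximin = 0.
Column maxima: X → 1, Y → 5; minimax = 1.
0 ≠ 1, so there is no saddle point; optimal play is mixed.
Let Player 1 play T with probability p. Expected payoff against X: 1p + 0(1−p) = p; against Y: (-4)p + 5(1−p) = −9p + 5.
Setting these equal: p = −9p + 5 ⇒ 10p = 5 ⇒ p = 1/2, and the value is (1)·(1/2) = 1/2.
For Player 2: with q = P(X), equating T's and B's payoffs gives 5q − 4 = −5q + 5 ⇒ q = 9/10.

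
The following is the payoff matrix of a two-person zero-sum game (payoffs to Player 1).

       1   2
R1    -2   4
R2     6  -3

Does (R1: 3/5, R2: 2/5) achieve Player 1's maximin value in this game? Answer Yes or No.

Yes

Against 1 this mix gives (3/5)·(-2) + (2/5)·6 = 6/5.
Against 2 this mix gives (3/5)·4 + (2/5)·(-3) = 6/5.
All of Player 2's active replies (1, 2) yield 6/5, and no column does worse for Player 1. The mix makes Player 2 indifferent and guarantees 6/5, so it is optimal.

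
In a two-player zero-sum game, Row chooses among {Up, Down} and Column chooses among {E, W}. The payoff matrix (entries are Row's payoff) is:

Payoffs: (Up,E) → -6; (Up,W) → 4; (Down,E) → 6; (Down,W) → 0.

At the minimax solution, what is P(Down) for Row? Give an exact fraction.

5/8

Row minima: Up → -6, Down → 0; maximin = 0.
Column maxima: E → 6, W → 4; minimax = 4.
0 ≠ 4, so there is no saddle point; optimal play is mixed.
Let Row play Up with probability p. Expected payoff against E: (-6)p + 6(1−p) = −12p + 6; against W: 4p + 0(1−p) = 4p.
Setting these equal: −12p + 6 = 4p ⇒ −16p = -6 ⇒ p = 3/8, and the value is (-12)·(3/8) + 6 = 3/2.
For Column: with q = P(E), equating Up's and Down's payoffs gives −10q + 4 = 6q ⇒ q = 1/4.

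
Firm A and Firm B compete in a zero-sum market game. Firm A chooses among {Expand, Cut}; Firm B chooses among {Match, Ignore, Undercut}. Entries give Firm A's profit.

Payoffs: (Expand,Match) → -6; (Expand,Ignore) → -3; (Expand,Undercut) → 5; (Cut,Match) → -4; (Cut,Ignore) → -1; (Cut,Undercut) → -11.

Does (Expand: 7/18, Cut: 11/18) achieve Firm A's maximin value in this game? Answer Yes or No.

Against Match this mix gives (7/18)·(-6) + (11/18)·(-4) = -43/9.
Against Ignore this mix gives (7/18)·(-3) + (11/18)·(-1) = -16/9.
Against Undercut this mix gives (7/18)·5 + (11/18)·(-11) = -43/9.
All of Firm B's active replies (Match, Undercut) yield -43/9, and no column does worse for Firm A. The mix makes Firm B indifferent and guarantees -43/9, so it is optimal.

Yes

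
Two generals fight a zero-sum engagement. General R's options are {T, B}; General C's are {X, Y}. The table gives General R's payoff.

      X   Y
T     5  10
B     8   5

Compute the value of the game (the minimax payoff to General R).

Row minima: T → 5, B → 5; maximin = 5.
Column maxima: X → 8, Y → 10; minimax = 8.
5 ≠ 8, so there is no saddle point; optimal play is mixed.
Let General R play T with probability p. Expected payoff against X: 5p + 8(1−p) = −3p + 8; against Y: 10p + 5(1−p) = 5p + 5.
Setting these equal: −3p + 8 = 5p + 5 ⇒ −8p = -3 ⇒ p = 3/8, and the value is (-3)·(3/8) + 8 = 55/8.
For General C: with q = P(X), equating T's and B's payoffs gives −5q + 10 = 3q + 5 ⇒ q = 5/8.

55/8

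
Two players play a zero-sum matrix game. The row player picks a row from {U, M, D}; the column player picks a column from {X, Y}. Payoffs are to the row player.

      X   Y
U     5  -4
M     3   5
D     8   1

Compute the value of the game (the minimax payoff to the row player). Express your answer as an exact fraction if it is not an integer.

Row minima: U → -4, M → 3, D → 1; maximin = 3.
Column maxima: X → 8, Y → 5; minimax = 5.
3 ≠ 5, so there is no saddle point; optimal play is mixed.
U is strictly dominated by D, so the row player never plays it.
On the remaining 2×2 (M, D vs X, Y):
Let the row player play M with probability p. Expected payoff against X: 3p + 8(1−p) = −5p + 8; against Y: 5p + 1(1−p) = 4p + 1.
Setting these equal: −5p + 8 = 4p + 1 ⇒ −9p = -7 ⇒ p = 7/9, and the value is (-5)·(7/9) + 8 = 37/9.
For the column player: with q = P(X), equating M's and D's payoffs gives −2q + 5 = 7q + 1 ⇒ q = 4/9.

37/9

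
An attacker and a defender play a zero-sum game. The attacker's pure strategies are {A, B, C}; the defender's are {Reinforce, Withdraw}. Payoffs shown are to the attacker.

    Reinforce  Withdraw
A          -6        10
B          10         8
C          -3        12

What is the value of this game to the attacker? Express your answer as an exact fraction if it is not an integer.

Row minima: A → -6, B → 8, C → -3; maximin = 8.
Column maxima: Reinforce → 10, Withdraw → 12; minimax = 10.
8 ≠ 10, so there is no saddle point; optimal play is mixed.
A is strictly dominated by C, so the attacker never plays it.
On the remaining 2×2 (B, C vs Reinforce, Withdraw):
Let the attacker play B with probability p. Expected payoff against Reinforce: 10p + (-3)(1−p) = 13p − 3; against Withdraw: 8p + 12(1−p) = −4p + 12.
Setting these equal: 13p − 3 = −4p + 12 ⇒ 17p = 15 ⇒ p = 15/17, and the value is (13)·(15/17) − 3 = 144/17.
For the defender: with q = P(Reinforce), equating B's and C's payoffs gives 2q + 8 = −15q + 12 ⇒ q = 4/17.

144/17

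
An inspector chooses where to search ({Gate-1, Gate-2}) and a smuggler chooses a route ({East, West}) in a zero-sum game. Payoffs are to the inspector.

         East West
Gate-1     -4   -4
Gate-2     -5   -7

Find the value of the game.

-4

Row minima: Gate-1 → -4, Gate-2 → -7; maximin = -4.
Column maxima: East → -4, West → -4; minimax = -4.
Since maximin = minimax = -4, there is a saddle point and the value is -4.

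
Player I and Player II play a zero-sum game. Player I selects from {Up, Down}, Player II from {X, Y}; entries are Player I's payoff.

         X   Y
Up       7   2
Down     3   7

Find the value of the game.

43/9

Row minima: Up → 2, Down → 3; maximin = 3.
Column maxima: X → 7, Y → 7; minimax = 7.
3 ≠ 7, so there is no saddle point; optimal play is mixed.
Let Player I play Up with probability p. Expected payoff against X: 7p + 3(1−p) = 4p + 3; against Y: 2p + 7(1−p) = −5p + 7.
Setting these equal: 4p + 3 = −5p + 7 ⇒ 9p = 4 ⇒ p = 4/9, and the value is (4)·(4/9) + 3 = 43/9.
For Player II: with q = P(X), equating Up's and Down's payoffs gives 5q + 2 = −4q + 7 ⇒ q = 5/9.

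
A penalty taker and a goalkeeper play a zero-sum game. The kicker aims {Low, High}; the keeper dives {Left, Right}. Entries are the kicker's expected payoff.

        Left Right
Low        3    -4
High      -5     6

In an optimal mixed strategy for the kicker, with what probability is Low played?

11/18

Row minima: Low → -4, High → -5; maximin = -4.
Column maxima: Left → 3, Right → 6; minimax = 3.
-4 ≠ 3, so there is no saddle point; optimal play is mixed.
Let the kicker play Low with probability p. Expected payoff against Left: 3p + (-5)(1−p) = 8p − 5; against Right: (-4)p + 6(1−p) = −10p + 6.
Setting these equal: 8p − 5 = −10p + 6 ⇒ 18p = 11 ⇒ p = 11/18, and the value is (8)·(11/18) − 5 = -1/9.
For the keeper: with q = P(Left), equating Low's and High's payoffs gives 7q − 4 = −11q + 6 ⇒ q = 5/9.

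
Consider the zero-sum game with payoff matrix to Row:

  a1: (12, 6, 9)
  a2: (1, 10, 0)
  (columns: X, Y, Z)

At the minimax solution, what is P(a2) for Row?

3/13

Row minima: a1 → 6, a2 → 0; maximin = 6.
Column maxima: X → 12, Y → 10, Z → 9; minimax = 9.
6 ≠ 9, so there is no saddle point; optimal play is mixed.
X is strictly dominated by Z (it gives Row strictly more in every row), so Column never plays it.
On the remaining 2×2 (a1, a2 vs Y, Z):
Let Row play a1 with probability p. Expected payoff against Y: 6p + 10(1−p) = −4p + 10; against Z: 9p + 0(1−p) = 9p.
Setting these equal: −4p + 10 = 9p ⇒ −13p = -10 ⇒ p = 10/13, and the value is (-4)·(10/13) + 10 = 90/13.
For Column: with q = P(Y), equating a1's and a2's payoffs gives −3q + 9 = 10q ⇒ q = 9/13.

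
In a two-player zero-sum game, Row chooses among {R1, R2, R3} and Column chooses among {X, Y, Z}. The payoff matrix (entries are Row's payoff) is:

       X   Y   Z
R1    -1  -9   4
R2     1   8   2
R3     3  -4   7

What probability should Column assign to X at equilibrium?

6/7

Row minima: R1 → -9, R2 → 1, R3 → -4; maximin = 1.
Column maxima: X → 3, Y → 8, Z → 7; minimax = 3.
1 ≠ 3, so there is no saddle point; optimal play is mixed.
R1 is strictly dominated by R3, so Row never plays it.
Z is strictly dominated by X (it gives Row strictly more in every row), so Column never plays it.
On the remaining 2×2 (R2, R3 vs X, Y):
Let Row play R2 with probability p. Expected payoff against X: 1p + 3(1−p) = −2p + 3; against Y: 8p + (-4)(1−p) = 12p − 4.
Setting these equal: −2p + 3 = 12p − 4 ⇒ −14p = -7 ⇒ p = 1/2, and the value is (-2)·(1/2) + 3 = 2.
For Column: with q = P(X), equating R2's and R3's payoffs gives −7q + 8 = 7q − 4 ⇒ q = 6/7.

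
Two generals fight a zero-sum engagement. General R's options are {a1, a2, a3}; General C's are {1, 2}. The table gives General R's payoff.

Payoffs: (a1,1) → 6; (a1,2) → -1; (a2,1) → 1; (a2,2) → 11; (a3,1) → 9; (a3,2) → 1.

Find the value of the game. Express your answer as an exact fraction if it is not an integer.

49/9

Row minima: a1 → -1, a2 → 1, a3 → 1; maximin = 1.
Column maxima: 1 → 9, 2 → 11; minimax = 9.
1 ≠ 9, so there is no saddle point; optimal play is mixed.
a1 is strictly dominated by a3, so General R never plays it.
On the remaining 2×2 (a2, a3 vs 1, 2):
Let General R play a2 with probability p. Expected payoff against 1: 1p + 9(1−p) = −8p + 9; against 2: 11p + 1(1−p) = 10p + 1.
Setting these equal: −8p + 9 = 10p + 1 ⇒ −18p = -8 ⇒ p = 4/9, and the value is (-8)·(4/9) + 9 = 49/9.
For General C: with q = P(1), equating a2's and a3's payoffs gives −10q + 11 = 8q + 1 ⇒ q = 5/9.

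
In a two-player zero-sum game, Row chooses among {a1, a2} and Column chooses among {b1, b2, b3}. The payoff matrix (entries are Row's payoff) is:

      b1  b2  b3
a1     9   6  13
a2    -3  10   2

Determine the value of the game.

27/4

Row minima: a1 → 6, a2 → -3; maximin = 6.
Column maxima: b1 → 9, b2 → 10, b3 → 13; minimax = 9.
6 ≠ 9, so there is no saddle point; optimal play is mixed.
b3 is strictly dominated by b1 (it gives Row strictly more in every row), so Column never plays it.
On the remaining 2×2 (a1, a2 vs b1, b2):
Let Row play a1 with probability p. Expected payoff against b1: 9p + (-3)(1−p) = 12p − 3; against b2: 6p + 10(1−p) = −4p + 10.
Setting these equal: 12p − 3 = −4p + 10 ⇒ 16p = 13 ⇒ p = 13/16, and the value is (12)·(13/16) − 3 = 27/4.
For Column: with q = P(b1), equating a1's and a2's payoffs gives 3q + 6 = −13q + 10 ⇒ q = 1/4.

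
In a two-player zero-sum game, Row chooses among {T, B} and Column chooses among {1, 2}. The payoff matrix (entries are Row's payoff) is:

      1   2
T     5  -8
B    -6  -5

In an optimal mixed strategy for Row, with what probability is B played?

13/14

Row minima: T → -8, B → -6; maximin = -6.
Column maxima: 1 → 5, 2 → -5; minimax = -5.
-6 ≠ -5, so there is no saddle point; optimal play is mixed.
Let Row play T with probability p. Expected payoff against 1: 5p + (-6)(1−p) = 11p − 6; against 2: (-8)p + (-5)(1−p) = −3p − 5.
Setting these equal: 11p − 6 = −3p − 5 ⇒ 14p = 1 ⇒ p = 1/14, and the value is (11)·(1/14) − 6 = -73/14.
For Column: with q = P(1), equating T's and B's payoffs gives 13q − 8 = −q − 5 ⇒ q = 3/14.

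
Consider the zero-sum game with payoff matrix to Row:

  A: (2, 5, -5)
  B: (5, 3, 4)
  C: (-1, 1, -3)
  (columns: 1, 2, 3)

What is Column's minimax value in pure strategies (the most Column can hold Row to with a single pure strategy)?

Column maxima: 1 → 5, 2 → 5, 3 → 4.
The smallest of these is 4.

4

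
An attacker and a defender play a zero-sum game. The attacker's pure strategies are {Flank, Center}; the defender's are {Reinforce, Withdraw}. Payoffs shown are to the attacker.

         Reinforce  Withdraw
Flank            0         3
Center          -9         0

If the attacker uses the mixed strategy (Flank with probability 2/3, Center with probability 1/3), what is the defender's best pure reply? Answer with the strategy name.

If the defender plays Reinforce, the attacker's expected payoff is (2/3)·0 + (1/3)·(-9) = -3.
If the defender plays Withdraw, the attacker's expected payoff is (2/3)·3 + (1/3)·0 = 2.
The defender minimizes the attacker's payoff; the smallest is -3, so the best response is Reinforce.

Reinforce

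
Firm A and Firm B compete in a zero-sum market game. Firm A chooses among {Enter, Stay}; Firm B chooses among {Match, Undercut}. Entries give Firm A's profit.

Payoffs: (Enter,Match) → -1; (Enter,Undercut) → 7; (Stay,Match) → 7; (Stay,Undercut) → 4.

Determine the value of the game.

Row minima: Enter → -1, Stay → 4; maximin = 4.
Column maxima: Match → 7, Undercut → 7; minimax = 7.
4 ≠ 7, so there is no saddle point; optimal play is mixed.
Let Firm A play Enter with probability p. Expected payoff against Match: (-1)p + 7(1−p) = −8p + 7; against Undercut: 7p + 4(1−p) = 3p + 4.
Setting these equal: −8p + 7 = 3p + 4 ⇒ −11p = -3 ⇒ p = 3/11, and the value is (-8)·(3/11) + 7 = 53/11.
For Firm B: with q = P(Match), equating Enter's and Stay's payoffs gives −8q + 7 = 3q + 4 ⇒ q = 3/11.

53/11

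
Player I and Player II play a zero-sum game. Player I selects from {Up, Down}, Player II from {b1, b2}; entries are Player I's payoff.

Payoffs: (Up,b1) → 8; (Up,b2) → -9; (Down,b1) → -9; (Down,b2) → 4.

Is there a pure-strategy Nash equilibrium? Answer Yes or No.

No

Row minima: Up → -9, Down → -9; maximin = -9.
Column maxima: b1 → 8, b2 → 4; minimax = 4.
-9 ≠ 4, so no pure-strategy equilibrium exists.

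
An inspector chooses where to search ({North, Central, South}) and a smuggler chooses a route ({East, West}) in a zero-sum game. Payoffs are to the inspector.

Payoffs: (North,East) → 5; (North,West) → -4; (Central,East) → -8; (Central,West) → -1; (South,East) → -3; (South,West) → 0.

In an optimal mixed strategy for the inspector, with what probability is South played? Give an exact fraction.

Row minima: North → -4, Central → -8, South → -3; maximin = -3.
Column maxima: East → 5, West → 0; minimax = 0.
-3 ≠ 0, so there is no saddle point; optimal play is mixed.
Central is strictly dominated by South, so the inspector never plays it.
On the remaining 2×2 (North, South vs East, West):
Let the inspector play North with probability p. Expected payoff against East: 5p + (-3)(1−p) = 8p − 3; against West: (-4)p + 0(1−p) = −4p.
Setting these equal: 8p − 3 = −4p ⇒ 12p = 3 ⇒ p = 1/4, and the value is (8)·(1/4) − 3 = -1.
For the smuggler: with q = P(East), equating North's and South's payoffs gives 9q − 4 = −3q ⇒ q = 1/3.

3/4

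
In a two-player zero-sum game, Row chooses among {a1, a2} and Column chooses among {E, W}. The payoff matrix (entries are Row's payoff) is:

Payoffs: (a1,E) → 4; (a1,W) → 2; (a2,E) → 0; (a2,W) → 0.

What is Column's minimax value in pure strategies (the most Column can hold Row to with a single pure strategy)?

Column maxima: E → 4, W → 2.
The smallest of these is 2.

2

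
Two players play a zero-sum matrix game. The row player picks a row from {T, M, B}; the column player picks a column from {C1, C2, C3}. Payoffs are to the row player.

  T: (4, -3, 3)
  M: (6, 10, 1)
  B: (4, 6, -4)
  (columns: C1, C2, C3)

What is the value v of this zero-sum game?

Row minima: T → -3, M → 1, B → -4; maximin = 1.
Column maxima: C1 → 6, C2 → 10, C3 → 3; minimax = 3.
1 ≠ 3, so there is no saddle point; optimal play is mixed.
B is strictly dominated by M, so the row player never plays it.
C1 is strictly dominated by C3 (it gives the row player strictly more in every row), so the column player never plays it.
On the remaining 2×2 (T, M vs C2, C3):
Let the row player play T with probability p. Expected payoff against C2: (-3)p + 10(1−p) = −13p + 10; against C3: 3p + 1(1−p) = 2p + 1.
Setting these equal: −13p + 10 = 2p + 1 ⇒ −15p = -9 ⇒ p = 3/5, and the value is (-13)·(3/5) + 10 = 11/5.
For the column player: with q = P(C2), equating T's and M's payoffs gives −6q + 3 = 9q + 1 ⇒ q = 2/15.

11/5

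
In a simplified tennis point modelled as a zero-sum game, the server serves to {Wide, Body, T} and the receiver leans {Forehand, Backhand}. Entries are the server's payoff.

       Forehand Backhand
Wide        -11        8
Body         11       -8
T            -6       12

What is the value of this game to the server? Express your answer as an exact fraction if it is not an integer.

84/37

Row minima: Wide → -11, Body → -8, T → -6; maximin = -6.
Column maxima: Forehand → 11, Backhand → 12; minimax = 11.
-6 ≠ 11, so there is no saddle point; optimal play is mixed.
Wide is strictly dominated by T, so the server never plays it.
On the remaining 2×2 (Body, T vs Forehand, Backhand):
Let the server play Body with probability p. Expected payoff against Forehand: 11p + (-6)(1−p) = 17p − 6; against Backhand: (-8)p + 12(1−p) = −20p + 12.
Setting these equal: 17p − 6 = −20p + 12 ⇒ 37p = 18 ⇒ p = 18/37, and the value is (17)·(18/37) − 6 = 84/37.
For the receiver: with q = P(Forehand), equating Body's and T's payoffs gives 19q − 8 = −18q + 12 ⇒ q = 20/37.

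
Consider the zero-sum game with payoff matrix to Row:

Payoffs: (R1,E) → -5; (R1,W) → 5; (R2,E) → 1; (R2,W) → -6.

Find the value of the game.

Row minima: R1 → -5, R2 → -6; maximin = -5.
Column maxima: E → 1, W → 5; minimax = 1.
-5 ≠ 1, so there is no saddle point; optimal play is mixed.
Let Row play R1 with probability p. Expected payoff against E: (-5)p + 1(1−p) = −6p + 1; against W: 5p + (-6)(1−p) = 11p − 6.
Setting these equal: −6p + 1 = 11p − 6 ⇒ −17p = -7 ⇒ p = 7/17, and the value is (-6)·(7/17) + 1 = -25/17.
For Column: with q = P(E), equating R1's and R2's payoffs gives −10q + 5 = 7q − 6 ⇒ q = 11/17.

-25/17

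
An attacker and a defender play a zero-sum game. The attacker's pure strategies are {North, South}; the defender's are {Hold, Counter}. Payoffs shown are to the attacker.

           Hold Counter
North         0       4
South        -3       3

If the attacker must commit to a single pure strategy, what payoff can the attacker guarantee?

Row minima: North → 0, South → -3.
The best of these is 0.

0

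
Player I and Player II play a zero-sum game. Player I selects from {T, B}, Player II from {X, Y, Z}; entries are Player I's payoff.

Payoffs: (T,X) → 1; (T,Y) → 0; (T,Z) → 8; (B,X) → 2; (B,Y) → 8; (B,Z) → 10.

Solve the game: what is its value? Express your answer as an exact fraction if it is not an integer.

Row minima: T → 0, B → 2; maximin = 2.
Column maxima: X → 2, Y → 8, Z → 10; minimax = 2.
Since maximin = minimax = 2, there is a saddle point and the value is 2.

2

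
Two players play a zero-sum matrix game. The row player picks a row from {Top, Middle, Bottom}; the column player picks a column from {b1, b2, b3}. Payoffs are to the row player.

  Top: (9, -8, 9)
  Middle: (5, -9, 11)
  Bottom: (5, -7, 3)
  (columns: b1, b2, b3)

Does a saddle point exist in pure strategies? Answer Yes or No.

Yes

Row minima: Top → -8, Middle → -9, Bottom → -7; maximin = -7.
Column maxima: b1 → 9, b2 → -7, b3 → 11; minimax = -7.
maximin = minimax = -7, so a saddle point exists.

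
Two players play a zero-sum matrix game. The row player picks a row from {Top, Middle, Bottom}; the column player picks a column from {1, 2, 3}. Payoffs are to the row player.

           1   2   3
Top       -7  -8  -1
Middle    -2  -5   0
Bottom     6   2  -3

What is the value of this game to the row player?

Row minima: Top → -8, Middle → -5, Bottom → -3; maximin = -3.
Column maxima: 1 → 6, 2 → 2, 3 → 0; minimax = 0.
-3 ≠ 0, so there is no saddle point; optimal play is mixed.
Top is strictly dominated by Middle, so the row player never plays it.
1 is strictly dominated by 2 (it gives the row player strictly more in every row), so the column player never plays it.
On the remaining 2×2 (Middle, Bottom vs 2, 3):
Let the row player play Middle with probability p. Expected payoff against 2: (-5)p + 2(1−p) = −7p + 2; against 3: 0p + (-3)(1−p) = 3p − 3.
Setting these equal: −7p + 2 = 3p − 3 ⇒ −10p = -5 ⇒ p = 1/2, and the value is (-7)·(1/2) + 2 = -3/2.
For the column player: with q = P(2), equating Middle's and Bottom's payoffs gives −5q = 5q − 3 ⇒ q = 3/10.

-3/2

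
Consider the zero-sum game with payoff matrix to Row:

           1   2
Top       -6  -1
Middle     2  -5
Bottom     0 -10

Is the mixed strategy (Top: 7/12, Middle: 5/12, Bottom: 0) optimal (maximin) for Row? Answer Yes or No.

Against 1 this mix gives (7/12)·(-6) + (5/12)·2 = -8/3.
Against 2 this mix gives (7/12)·(-1) + (5/12)·(-5) = -8/3.
All of Column's active replies (1, 2) yield -8/3, and no column does worse for Row. The mix makes Column indifferent and guarantees -8/3, so it is optimal.

Yes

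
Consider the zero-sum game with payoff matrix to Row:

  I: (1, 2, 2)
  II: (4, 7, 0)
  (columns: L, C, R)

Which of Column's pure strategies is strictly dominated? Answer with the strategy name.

C

L holds Row's payoff strictly below C in every row: 1 < 2, 4 < 7.
So C is strictly dominated for Column.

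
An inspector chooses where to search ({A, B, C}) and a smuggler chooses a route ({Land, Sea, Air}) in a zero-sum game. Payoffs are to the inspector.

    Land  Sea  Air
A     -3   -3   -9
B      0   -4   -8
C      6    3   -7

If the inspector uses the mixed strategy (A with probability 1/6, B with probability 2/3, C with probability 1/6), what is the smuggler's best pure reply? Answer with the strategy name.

Air

If the smuggler plays Land, the inspector's expected payoff is (1/6)·(-3) + (2/3)·0 + (1/6)·6 = 1/2.
If the smuggler plays Sea, the inspector's expected payoff is (1/6)·(-3) + (2/3)·(-4) + (1/6)·3 = -8/3.
If the smuggler plays Air, the inspector's expected payoff is (1/6)·(-9) + (2/3)·(-8) + (1/6)·(-7) = -8.
The smuggler minimizes the inspector's payoff; the smallest is -8, so the best response is Air.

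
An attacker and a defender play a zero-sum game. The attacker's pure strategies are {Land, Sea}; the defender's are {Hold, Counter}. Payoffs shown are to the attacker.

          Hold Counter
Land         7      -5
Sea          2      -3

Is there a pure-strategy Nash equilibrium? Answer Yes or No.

Row minima: Land → -5, Sea → -3; maximin = -3.
Column maxima: Hold → 7, Counter → -3; minimax = -3.
maximin = minimax = -3, so a saddle point exists.

Yes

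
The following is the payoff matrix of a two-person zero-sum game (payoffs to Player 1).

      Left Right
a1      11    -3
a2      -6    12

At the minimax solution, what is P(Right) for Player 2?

Row minima: a1 → -3, a2 → -6; maximin = -3.
Column maxima: Left → 11, Right → 12; minimax = 11.
-3 ≠ 11, so there is no saddle point; optimal play is mixed.
Let Player 1 play a1 with probability p. Expected payoff against Left: 11p + (-6)(1−p) = 17p − 6; against Right: (-3)p + 12(1−p) = −15p + 12.
Setting these equal: 17p − 6 = −15p + 12 ⇒ 32p = 18 ⇒ p = 9/16, and the value is (17)·(9/16) − 6 = 57/16.
For Player 2: with q = P(Left), equating a1's and a2's payoffs gives 14q − 3 = −18q + 12 ⇒ q = 15/32.

17/32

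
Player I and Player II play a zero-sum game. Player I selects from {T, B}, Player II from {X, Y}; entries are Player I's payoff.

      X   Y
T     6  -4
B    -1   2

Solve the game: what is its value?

Row minima: T → -4, B → -1; maximin = -1.
Column maxima: X → 6, Y → 2; minimax = 2.
-1 ≠ 2, so there is no saddle point; optimal play is mixed.
Let Player I play T with probability p. Expected payoff against X: 6p + (-1)(1−p) = 7p − 1; against Y: (-4)p + 2(1−p) = −6p + 2.
Setting these equal: 7p − 1 = −6p + 2 ⇒ 13p = 3 ⇒ p = 3/13, and the value is (7)·(3/13) − 1 = 8/13.
For Player II: with q = P(X), equating T's and B's payoffs gives 10q − 4 = −3q + 2 ⇒ q = 6/13.

8/13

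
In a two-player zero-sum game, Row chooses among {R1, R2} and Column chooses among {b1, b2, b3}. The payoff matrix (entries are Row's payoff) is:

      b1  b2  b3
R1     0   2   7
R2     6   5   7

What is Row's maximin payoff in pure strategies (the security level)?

5

Row minima: R1 → 0, R2 → 5.
The best of these is 5.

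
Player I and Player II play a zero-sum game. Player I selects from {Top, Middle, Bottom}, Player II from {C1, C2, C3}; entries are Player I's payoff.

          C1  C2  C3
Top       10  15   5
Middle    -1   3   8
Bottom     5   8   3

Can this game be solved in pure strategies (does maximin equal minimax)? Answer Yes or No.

Row minima: Top → 5, Middle → -1, Bottom → 3; maximin = 5.
Column maxima: C1 → 10, C2 → 15, C3 → 8; minimax = 8.
5 ≠ 8, so no pure-strategy equilibrium exists.

No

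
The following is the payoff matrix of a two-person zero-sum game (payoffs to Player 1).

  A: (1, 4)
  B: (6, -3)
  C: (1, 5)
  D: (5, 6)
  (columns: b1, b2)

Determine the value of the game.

Row minima: A → 1, B → -3, C → 1, D → 5; maximin = 5.
Column maxima: b1 → 6, b2 → 6; minimax = 6.
5 ≠ 6, so there is no saddle point; optimal play is mixed.
A is strictly dominated by D, so Player 1 never plays it.
C is strictly dominated by D, so Player 1 never plays it.
On the remaining 2×2 (B, D vs b1, b2):
Let Player 1 play B with probability p. Expected payoff against b1: 6p + 5(1−p) = p + 5; against b2: (-3)p + 6(1−p) = −9p + 6.
Setting these equal: p + 5 = −9p + 6 ⇒ 10p = 1 ⇒ p = 1/10, and the value is (1)·(1/10) + 5 = 51/10.
For Player 2: with q = P(b1), equating B's and D's payoffs gives 9q − 3 = −q + 6 ⇒ q = 9/10.

51/10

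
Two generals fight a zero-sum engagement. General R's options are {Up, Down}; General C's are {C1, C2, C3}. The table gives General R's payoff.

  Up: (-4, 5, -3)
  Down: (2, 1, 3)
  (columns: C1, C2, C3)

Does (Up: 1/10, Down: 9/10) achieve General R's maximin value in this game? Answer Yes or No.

Yes

Against C1 this mix gives (1/10)·(-4) + (9/10)·2 = 7/5.
Against C2 this mix gives (1/10)·5 + (9/10)·1 = 7/5.
Against C3 this mix gives (1/10)·(-3) + (9/10)·3 = 12/5.
All of General C's active replies (C1, C2) yield 7/5, and no column does worse for General R. The mix makes General C indifferent and guarantees 7/5, so it is optimal.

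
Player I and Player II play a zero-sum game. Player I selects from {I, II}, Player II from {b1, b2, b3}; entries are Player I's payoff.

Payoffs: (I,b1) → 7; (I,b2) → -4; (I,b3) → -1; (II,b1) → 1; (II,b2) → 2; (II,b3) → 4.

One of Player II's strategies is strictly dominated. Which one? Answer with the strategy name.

b3

b2 holds Player I's payoff strictly below b3 in every row: -4 < -1, 2 < 4.
So b3 is strictly dominated for Player II.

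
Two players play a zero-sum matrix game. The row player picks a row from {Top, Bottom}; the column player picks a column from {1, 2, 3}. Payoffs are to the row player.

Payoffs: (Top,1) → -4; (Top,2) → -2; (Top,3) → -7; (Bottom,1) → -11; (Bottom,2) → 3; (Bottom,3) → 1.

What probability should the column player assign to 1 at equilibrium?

8/15

Row minima: Top → -7, Bottom → -11; maximin = -7.
Column maxima: 1 → -4, 2 → 3, 3 → 1; minimax = -4.
-7 ≠ -4, so there is no saddle point; optimal play is mixed.
2 is strictly dominated by 1 (it gives the row player strictly more in every row), so the column player never plays it.
On the remaining 2×2 (Top, Bottom vs 1, 3):
Let the row player play Top with probability p. Expected payoff against 1: (-4)p + (-11)(1−p) = 7p − 11; against 3: (-7)p + 1(1−p) = −8p + 1.
Setting these equal: 7p − 11 = −8p + 1 ⇒ 15p = 12 ⇒ p = 4/5, and the value is (7)·(4/5) − 11 = -27/5.
For the column player: with q = P(1), equating Top's and Bottom's payoffs gives 3q − 7 = −12q + 1 ⇒ q = 8/15.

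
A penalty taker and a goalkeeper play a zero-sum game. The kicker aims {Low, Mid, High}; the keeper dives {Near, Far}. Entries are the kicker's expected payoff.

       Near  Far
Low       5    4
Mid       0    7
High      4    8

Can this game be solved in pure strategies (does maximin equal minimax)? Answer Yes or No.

No

Row minima: Low → 4, Mid → 0, High → 4; maximin = 4.
Column maxima: Near → 5, Far → 8; minimax = 5.
4 ≠ 5, so no pure-strategy equilibrium exists.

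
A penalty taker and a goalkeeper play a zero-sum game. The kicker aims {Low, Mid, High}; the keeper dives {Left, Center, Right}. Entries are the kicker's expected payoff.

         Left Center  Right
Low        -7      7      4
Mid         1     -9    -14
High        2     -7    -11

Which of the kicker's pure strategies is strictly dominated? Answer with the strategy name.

Mid

High gives a strictly higher payoff than Mid against every column: 2 > 1, -7 > -9, -11 > -14.
So Mid is strictly dominated and the kicker never plays it.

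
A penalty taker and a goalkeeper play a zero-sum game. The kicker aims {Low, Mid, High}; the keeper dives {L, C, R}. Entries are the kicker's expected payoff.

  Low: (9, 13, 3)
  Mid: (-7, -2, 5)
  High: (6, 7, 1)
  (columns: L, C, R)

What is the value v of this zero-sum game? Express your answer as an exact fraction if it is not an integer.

11/3

Row minima: Low → 3, Mid → -7, High → 1; maximin = 3.
Column maxima: L → 9, C → 13, R → 5; minimax = 5.
3 ≠ 5, so there is no saddle point; optimal play is mixed.
High is strictly dominated by Low, so the kicker never plays it.
C is strictly dominated by L (it gives the kicker strictly more in every row), so the keeper never plays it.
On the remaining 2×2 (Low, Mid vs L, R):
Let the kicker play Low with probability p. Expected payoff against L: 9p + (-7)(1−p) = 16p − 7; against R: 3p + 5(1−p) = −2p + 5.
Setting these equal: 16p − 7 = −2p + 5 ⇒ 18p = 12 ⇒ p = 2/3, and the value is (16)·(2/3) − 7 = 11/3.
For the keeper: with q = P(L), equating Low's and Mid's payoffs gives 6q + 3 = −12q + 5 ⇒ q = 1/9.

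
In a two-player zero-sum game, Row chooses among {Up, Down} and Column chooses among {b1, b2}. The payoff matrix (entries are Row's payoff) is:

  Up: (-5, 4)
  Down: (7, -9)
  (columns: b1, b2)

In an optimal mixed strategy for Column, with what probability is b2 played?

12/25

Row minima: Up → -5, Down → -9; maximin = -5.
Column maxima: b1 → 7, b2 → 4; minimax = 4.
-5 ≠ 4, so there is no saddle point; optimal play is mixed.
Let Row play Up with probability p. Expected payoff against b1: (-5)p + 7(1−p) = −12p + 7; against b2: 4p + (-9)(1−p) = 13p − 9.
Setting these equal: −12p + 7 = 13p − 9 ⇒ −25p = -16 ⇒ p = 16/25, and the value is (-12)·(16/25) + 7 = -17/25.
For Column: with q = P(b1), equating Up's and Down's payoffs gives −9q + 4 = 16q − 9 ⇒ q = 13/25.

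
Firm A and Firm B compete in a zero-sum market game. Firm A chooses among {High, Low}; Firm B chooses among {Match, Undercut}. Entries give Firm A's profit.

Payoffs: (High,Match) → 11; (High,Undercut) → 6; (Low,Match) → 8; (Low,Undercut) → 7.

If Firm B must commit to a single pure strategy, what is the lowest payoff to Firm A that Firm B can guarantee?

7

Column maxima: Match → 11, Undercut → 7.
The smallest of these is 7.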